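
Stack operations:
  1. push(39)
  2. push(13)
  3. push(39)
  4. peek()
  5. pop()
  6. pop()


push(39) -> [39]
push(13) -> [39, 13]
push(39) -> [39, 13, 39]
peek()->39
pop()->39, [39, 13]
pop()->13, [39]

Final stack: [39]


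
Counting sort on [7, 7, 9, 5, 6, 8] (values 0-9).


Input: [7, 7, 9, 5, 6, 8]
Counts: [0, 0, 0, 0, 0, 1, 1, 2, 1, 1]

Sorted: [5, 6, 7, 7, 8, 9]


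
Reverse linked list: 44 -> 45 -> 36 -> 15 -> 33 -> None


Step 1: curr=44, set curr.next=prev(None) | reversed so far: 44
Step 2: curr=45, set curr.next=prev(44) | reversed so far: 45 -> 44
Step 3: curr=36, set curr.next=prev(45) | reversed so far: 36 -> 45 -> 44
Step 4: curr=15, set curr.next=prev(36) | reversed so far: 15 -> 36 -> 45 -> 44
Step 5: curr=33, set curr.next=prev(15) | reversed so far: 33 -> 15 -> 36 -> 45 -> 44

33 -> 15 -> 36 -> 45 -> 44 -> None


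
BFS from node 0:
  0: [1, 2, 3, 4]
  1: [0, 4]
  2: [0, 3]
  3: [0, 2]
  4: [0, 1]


Visit 0, enqueue [1, 2, 3, 4]
Visit 1, enqueue []
Visit 2, enqueue []
Visit 3, enqueue []
Visit 4, enqueue []

BFS order: [0, 1, 2, 3, 4]


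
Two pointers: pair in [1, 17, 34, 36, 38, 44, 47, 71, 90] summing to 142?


lo=0(1)+hi=8(90)=91
lo=1(17)+hi=8(90)=107
lo=2(34)+hi=8(90)=124
lo=3(36)+hi=8(90)=126
lo=4(38)+hi=8(90)=128
lo=5(44)+hi=8(90)=134
lo=6(47)+hi=8(90)=137
lo=7(71)+hi=8(90)=161

No pair found


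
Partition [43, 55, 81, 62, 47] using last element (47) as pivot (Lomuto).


Pivot: 47
  43 <= 47: advance i (no swap)
Place pivot at 1: [43, 47, 81, 62, 55]

Partitioned: [43, 47, 81, 62, 55]


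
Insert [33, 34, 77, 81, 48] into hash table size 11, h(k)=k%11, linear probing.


Insert 33: h=0 -> slot 0
Insert 34: h=1 -> slot 1
Insert 77: h=0, 2 probes -> slot 2
Insert 81: h=4 -> slot 4
Insert 48: h=4, 1 probes -> slot 5

Table: [33, 34, 77, None, 81, 48, None, None, None, None, None]


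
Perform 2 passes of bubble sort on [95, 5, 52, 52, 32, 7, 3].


Initial: [95, 5, 52, 52, 32, 7, 3]
Pass 1: [5, 52, 52, 32, 7, 3, 95] (6 swaps)
Pass 2: [5, 52, 32, 7, 3, 52, 95] (3 swaps)

After 2 passes: [5, 52, 32, 7, 3, 52, 95]


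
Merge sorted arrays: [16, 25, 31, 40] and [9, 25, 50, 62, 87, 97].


Take 9 from B
Take 16 from A
Take 25 from A
Take 25 from B
Take 31 from A
Take 40 from A

Merged: [9, 16, 25, 25, 31, 40, 50, 62, 87, 97]


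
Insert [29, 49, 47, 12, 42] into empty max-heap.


Insert 29: [29]
Insert 49: [49, 29]
Insert 47: [49, 29, 47]
Insert 12: [49, 29, 47, 12]
Insert 42: [49, 42, 47, 12, 29]

Final heap: [49, 42, 47, 12, 29]


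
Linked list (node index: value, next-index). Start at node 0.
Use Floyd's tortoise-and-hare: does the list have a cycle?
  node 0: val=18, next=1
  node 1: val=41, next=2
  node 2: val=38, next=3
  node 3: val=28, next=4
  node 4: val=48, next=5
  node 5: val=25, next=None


Floyd's tortoise (slow, +1) and hare (fast, +2):
  init: slow=0, fast=0
  step 1: slow=1, fast=2
  step 2: slow=2, fast=4
  step 3: fast 4->5->None, no cycle

Cycle: no


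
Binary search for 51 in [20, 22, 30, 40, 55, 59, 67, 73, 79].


Step 1: lo=0, hi=8, mid=4, val=55
Step 2: lo=0, hi=3, mid=1, val=22
Step 3: lo=2, hi=3, mid=2, val=30
Step 4: lo=3, hi=3, mid=3, val=40

Not found


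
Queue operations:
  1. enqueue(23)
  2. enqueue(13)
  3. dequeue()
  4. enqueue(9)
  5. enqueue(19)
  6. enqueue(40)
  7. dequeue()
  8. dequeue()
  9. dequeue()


enqueue(23) -> [23]
enqueue(13) -> [23, 13]
dequeue()->23, [13]
enqueue(9) -> [13, 9]
enqueue(19) -> [13, 9, 19]
enqueue(40) -> [13, 9, 19, 40]
dequeue()->13, [9, 19, 40]
dequeue()->9, [19, 40]
dequeue()->19, [40]

Final queue: [40]


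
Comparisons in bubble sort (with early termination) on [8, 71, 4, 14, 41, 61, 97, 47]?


Algorithm: bubble sort (with early termination)
Input: [8, 71, 4, 14, 41, 61, 97, 47]
Sorted: [4, 8, 14, 41, 47, 61, 71, 97]

22


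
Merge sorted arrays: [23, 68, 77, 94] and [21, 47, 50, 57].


Take 21 from B
Take 23 from A
Take 47 from B
Take 50 from B
Take 57 from B

Merged: [21, 23, 47, 50, 57, 68, 77, 94]


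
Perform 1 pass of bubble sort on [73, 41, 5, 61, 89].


Initial: [73, 41, 5, 61, 89]
Pass 1: [41, 5, 61, 73, 89] (3 swaps)

After 1 pass: [41, 5, 61, 73, 89]


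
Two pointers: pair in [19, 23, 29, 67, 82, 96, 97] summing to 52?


lo=0(19)+hi=6(97)=116
lo=0(19)+hi=5(96)=115
lo=0(19)+hi=4(82)=101
lo=0(19)+hi=3(67)=86
lo=0(19)+hi=2(29)=48
lo=1(23)+hi=2(29)=52

Yes: 23+29=52


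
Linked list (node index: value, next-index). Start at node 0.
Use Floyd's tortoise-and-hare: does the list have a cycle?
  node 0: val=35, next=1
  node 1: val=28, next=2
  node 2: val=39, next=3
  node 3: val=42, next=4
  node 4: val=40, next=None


Floyd's tortoise (slow, +1) and hare (fast, +2):
  init: slow=0, fast=0
  step 1: slow=1, fast=2
  step 2: slow=2, fast=4
  step 3: fast -> None, no cycle

Cycle: no


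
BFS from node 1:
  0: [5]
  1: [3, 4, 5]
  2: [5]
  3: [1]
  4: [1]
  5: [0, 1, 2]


Visit 1, enqueue [3, 4, 5]
Visit 3, enqueue []
Visit 4, enqueue []
Visit 5, enqueue [0, 2]
Visit 0, enqueue []
Visit 2, enqueue []

BFS order: [1, 3, 4, 5, 0, 2]


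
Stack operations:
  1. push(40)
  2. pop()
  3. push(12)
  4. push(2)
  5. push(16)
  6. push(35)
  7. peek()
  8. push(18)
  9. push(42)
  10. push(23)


push(40) -> [40]
pop()->40, []
push(12) -> [12]
push(2) -> [12, 2]
push(16) -> [12, 2, 16]
push(35) -> [12, 2, 16, 35]
peek()->35
push(18) -> [12, 2, 16, 35, 18]
push(42) -> [12, 2, 16, 35, 18, 42]
push(23) -> [12, 2, 16, 35, 18, 42, 23]

Final stack: [12, 2, 16, 35, 18, 42, 23]


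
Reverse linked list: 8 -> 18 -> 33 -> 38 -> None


Step 1: curr=8, set curr.next=prev(None) | reversed so far: 8
Step 2: curr=18, set curr.next=prev(8) | reversed so far: 18 -> 8
Step 3: curr=33, set curr.next=prev(18) | reversed so far: 33 -> 18 -> 8
Step 4: curr=38, set curr.next=prev(33) | reversed so far: 38 -> 33 -> 18 -> 8

38 -> 33 -> 18 -> 8 -> None


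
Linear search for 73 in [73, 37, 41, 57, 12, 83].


i=0: 73==73 found!

Found at 0, 1 comps


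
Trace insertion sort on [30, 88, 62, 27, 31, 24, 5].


Initial: [30, 88, 62, 27, 31, 24, 5]
Insert 88: [30, 88, 62, 27, 31, 24, 5]
Insert 62: [30, 62, 88, 27, 31, 24, 5]
Insert 27: [27, 30, 62, 88, 31, 24, 5]
Insert 31: [27, 30, 31, 62, 88, 24, 5]
Insert 24: [24, 27, 30, 31, 62, 88, 5]
Insert 5: [5, 24, 27, 30, 31, 62, 88]

Sorted: [5, 24, 27, 30, 31, 62, 88]


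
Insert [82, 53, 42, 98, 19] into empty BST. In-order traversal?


Insert 82: root
Insert 53: L from 82
Insert 42: L from 82 -> L from 53
Insert 98: R from 82
Insert 19: L from 82 -> L from 53 -> L from 42

In-order: [19, 42, 53, 82, 98]


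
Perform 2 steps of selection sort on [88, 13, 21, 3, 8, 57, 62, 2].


Initial: [88, 13, 21, 3, 8, 57, 62, 2]
Step 1: min=2 at 7
  Swap: [2, 13, 21, 3, 8, 57, 62, 88]
Step 2: min=3 at 3
  Swap: [2, 3, 21, 13, 8, 57, 62, 88]

After 2 steps: [2, 3, 21, 13, 8, 57, 62, 88]


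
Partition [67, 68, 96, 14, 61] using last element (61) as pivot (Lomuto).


Pivot: 61
  14 <= 61: swap -> [14, 68, 96, 67, 61]
Place pivot at 1: [14, 61, 96, 67, 68]

Partitioned: [14, 61, 96, 67, 68]


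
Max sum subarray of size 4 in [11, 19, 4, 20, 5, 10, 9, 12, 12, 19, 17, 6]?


[0:4]: 54
[1:5]: 48
[2:6]: 39
[3:7]: 44
[4:8]: 36
[5:9]: 43
[6:10]: 52
[7:11]: 60
[8:12]: 54

Max: 60 at [7:11]


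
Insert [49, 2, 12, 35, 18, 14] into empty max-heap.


Insert 49: [49]
Insert 2: [49, 2]
Insert 12: [49, 2, 12]
Insert 35: [49, 35, 12, 2]
Insert 18: [49, 35, 12, 2, 18]
Insert 14: [49, 35, 14, 2, 18, 12]

Final heap: [49, 35, 14, 2, 18, 12]


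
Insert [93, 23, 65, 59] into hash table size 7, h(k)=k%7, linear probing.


Insert 93: h=2 -> slot 2
Insert 23: h=2, 1 probes -> slot 3
Insert 65: h=2, 2 probes -> slot 4
Insert 59: h=3, 2 probes -> slot 5

Table: [None, None, 93, 23, 65, 59, None]


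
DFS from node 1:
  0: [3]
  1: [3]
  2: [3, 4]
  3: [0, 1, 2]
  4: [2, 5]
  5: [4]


Visit 1, push [3]
Visit 3, push [2, 0]
Visit 0, push []
Visit 2, push [4]
Visit 4, push [5]
Visit 5, push []

DFS order: [1, 3, 0, 2, 4, 5]


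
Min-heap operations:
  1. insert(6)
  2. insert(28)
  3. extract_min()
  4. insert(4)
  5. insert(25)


insert(6) -> [6]
insert(28) -> [6, 28]
extract_min()->6, [28]
insert(4) -> [4, 28]
insert(25) -> [4, 28, 25]

Final heap: [4, 28, 25]


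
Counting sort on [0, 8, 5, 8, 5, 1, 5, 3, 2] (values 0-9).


Input: [0, 8, 5, 8, 5, 1, 5, 3, 2]
Counts: [1, 1, 1, 1, 0, 3, 0, 0, 2, 0]

Sorted: [0, 1, 2, 3, 5, 5, 5, 8, 8]


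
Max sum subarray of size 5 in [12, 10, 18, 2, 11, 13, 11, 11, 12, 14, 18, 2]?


[0:5]: 53
[1:6]: 54
[2:7]: 55
[3:8]: 48
[4:9]: 58
[5:10]: 61
[6:11]: 66
[7:12]: 57

Max: 66 at [6:11]


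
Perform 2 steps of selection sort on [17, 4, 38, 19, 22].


Initial: [17, 4, 38, 19, 22]
Step 1: min=4 at 1
  Swap: [4, 17, 38, 19, 22]
Step 2: min=17 at 1
  Swap: [4, 17, 38, 19, 22]

After 2 steps: [4, 17, 38, 19, 22]


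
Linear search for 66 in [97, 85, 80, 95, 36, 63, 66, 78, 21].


i=0: 97!=66
i=1: 85!=66
i=2: 80!=66
i=3: 95!=66
i=4: 36!=66
i=5: 63!=66
i=6: 66==66 found!

Found at 6, 7 comps


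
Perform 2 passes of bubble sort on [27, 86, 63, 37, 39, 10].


Initial: [27, 86, 63, 37, 39, 10]
Pass 1: [27, 63, 37, 39, 10, 86] (4 swaps)
Pass 2: [27, 37, 39, 10, 63, 86] (3 swaps)

After 2 passes: [27, 37, 39, 10, 63, 86]


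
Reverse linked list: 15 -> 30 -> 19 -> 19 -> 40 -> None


Step 1: curr=15, set curr.next=prev(None) | reversed so far: 15
Step 2: curr=30, set curr.next=prev(15) | reversed so far: 30 -> 15
Step 3: curr=19, set curr.next=prev(30) | reversed so far: 19 -> 30 -> 15
Step 4: curr=19, set curr.next=prev(19) | reversed so far: 19 -> 19 -> 30 -> 15
Step 5: curr=40, set curr.next=prev(19) | reversed so far: 40 -> 19 -> 19 -> 30 -> 15

40 -> 19 -> 19 -> 30 -> 15 -> None


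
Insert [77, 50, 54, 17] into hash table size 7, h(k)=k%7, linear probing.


Insert 77: h=0 -> slot 0
Insert 50: h=1 -> slot 1
Insert 54: h=5 -> slot 5
Insert 17: h=3 -> slot 3

Table: [77, 50, None, 17, None, 54, None]


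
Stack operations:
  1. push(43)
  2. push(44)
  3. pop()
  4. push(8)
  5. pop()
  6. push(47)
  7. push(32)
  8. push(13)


push(43) -> [43]
push(44) -> [43, 44]
pop()->44, [43]
push(8) -> [43, 8]
pop()->8, [43]
push(47) -> [43, 47]
push(32) -> [43, 47, 32]
push(13) -> [43, 47, 32, 13]

Final stack: [43, 47, 32, 13]


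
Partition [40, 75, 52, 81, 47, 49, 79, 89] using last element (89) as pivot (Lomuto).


Pivot: 89
  40 <= 89: advance i (no swap)
  75 <= 89: advance i (no swap)
  52 <= 89: advance i (no swap)
  81 <= 89: advance i (no swap)
  47 <= 89: advance i (no swap)
  49 <= 89: advance i (no swap)
  79 <= 89: advance i (no swap)
Place pivot at 7: [40, 75, 52, 81, 47, 49, 79, 89]

Partitioned: [40, 75, 52, 81, 47, 49, 79, 89]


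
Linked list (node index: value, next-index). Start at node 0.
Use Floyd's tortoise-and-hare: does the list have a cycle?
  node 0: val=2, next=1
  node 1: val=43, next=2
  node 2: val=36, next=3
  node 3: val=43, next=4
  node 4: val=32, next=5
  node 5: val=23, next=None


Floyd's tortoise (slow, +1) and hare (fast, +2):
  init: slow=0, fast=0
  step 1: slow=1, fast=2
  step 2: slow=2, fast=4
  step 3: fast 4->5->None, no cycle

Cycle: no


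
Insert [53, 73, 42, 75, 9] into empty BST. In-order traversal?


Insert 53: root
Insert 73: R from 53
Insert 42: L from 53
Insert 75: R from 53 -> R from 73
Insert 9: L from 53 -> L from 42

In-order: [9, 42, 53, 73, 75]


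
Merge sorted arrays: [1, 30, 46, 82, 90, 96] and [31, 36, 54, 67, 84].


Take 1 from A
Take 30 from A
Take 31 from B
Take 36 from B
Take 46 from A
Take 54 from B
Take 67 from B
Take 82 from A
Take 84 from B

Merged: [1, 30, 31, 36, 46, 54, 67, 82, 84, 90, 96]


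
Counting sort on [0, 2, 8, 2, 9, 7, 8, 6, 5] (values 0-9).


Input: [0, 2, 8, 2, 9, 7, 8, 6, 5]
Counts: [1, 0, 2, 0, 0, 1, 1, 1, 2, 1]

Sorted: [0, 2, 2, 5, 6, 7, 8, 8, 9]


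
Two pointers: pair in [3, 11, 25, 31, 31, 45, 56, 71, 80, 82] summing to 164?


lo=0(3)+hi=9(82)=85
lo=1(11)+hi=9(82)=93
lo=2(25)+hi=9(82)=107
lo=3(31)+hi=9(82)=113
lo=4(31)+hi=9(82)=113
lo=5(45)+hi=9(82)=127
lo=6(56)+hi=9(82)=138
lo=7(71)+hi=9(82)=153
lo=8(80)+hi=9(82)=162

No pair found


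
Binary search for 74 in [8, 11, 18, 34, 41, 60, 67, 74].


Step 1: lo=0, hi=7, mid=3, val=34
Step 2: lo=4, hi=7, mid=5, val=60
Step 3: lo=6, hi=7, mid=6, val=67
Step 4: lo=7, hi=7, mid=7, val=74

Found at index 7


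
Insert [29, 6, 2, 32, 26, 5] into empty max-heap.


Insert 29: [29]
Insert 6: [29, 6]
Insert 2: [29, 6, 2]
Insert 32: [32, 29, 2, 6]
Insert 26: [32, 29, 2, 6, 26]
Insert 5: [32, 29, 5, 6, 26, 2]

Final heap: [32, 29, 5, 6, 26, 2]


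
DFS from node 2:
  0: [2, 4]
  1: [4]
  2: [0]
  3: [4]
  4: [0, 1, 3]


Visit 2, push [0]
Visit 0, push [4]
Visit 4, push [3, 1]
Visit 1, push []
Visit 3, push []

DFS order: [2, 0, 4, 1, 3]


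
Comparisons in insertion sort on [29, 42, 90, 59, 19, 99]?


Algorithm: insertion sort
Input: [29, 42, 90, 59, 19, 99]
Sorted: [19, 29, 42, 59, 90, 99]

9


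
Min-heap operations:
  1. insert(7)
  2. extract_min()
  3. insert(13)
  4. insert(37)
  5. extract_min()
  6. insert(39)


insert(7) -> [7]
extract_min()->7, []
insert(13) -> [13]
insert(37) -> [13, 37]
extract_min()->13, [37]
insert(39) -> [37, 39]

Final heap: [37, 39]


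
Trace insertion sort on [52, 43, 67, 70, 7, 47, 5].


Initial: [52, 43, 67, 70, 7, 47, 5]
Insert 43: [43, 52, 67, 70, 7, 47, 5]
Insert 67: [43, 52, 67, 70, 7, 47, 5]
Insert 70: [43, 52, 67, 70, 7, 47, 5]
Insert 7: [7, 43, 52, 67, 70, 47, 5]
Insert 47: [7, 43, 47, 52, 67, 70, 5]
Insert 5: [5, 7, 43, 47, 52, 67, 70]

Sorted: [5, 7, 43, 47, 52, 67, 70]


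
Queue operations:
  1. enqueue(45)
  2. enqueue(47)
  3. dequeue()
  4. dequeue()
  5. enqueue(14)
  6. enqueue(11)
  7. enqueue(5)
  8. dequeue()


enqueue(45) -> [45]
enqueue(47) -> [45, 47]
dequeue()->45, [47]
dequeue()->47, []
enqueue(14) -> [14]
enqueue(11) -> [14, 11]
enqueue(5) -> [14, 11, 5]
dequeue()->14, [11, 5]

Final queue: [11, 5]


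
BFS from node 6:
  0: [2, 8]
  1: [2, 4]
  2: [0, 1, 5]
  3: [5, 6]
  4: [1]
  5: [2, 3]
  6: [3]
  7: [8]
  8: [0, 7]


Visit 6, enqueue [3]
Visit 3, enqueue [5]
Visit 5, enqueue [2]
Visit 2, enqueue [0, 1]
Visit 0, enqueue [8]
Visit 1, enqueue [4]
Visit 8, enqueue [7]
Visit 4, enqueue []
Visit 7, enqueue []

BFS order: [6, 3, 5, 2, 0, 1, 8, 4, 7]


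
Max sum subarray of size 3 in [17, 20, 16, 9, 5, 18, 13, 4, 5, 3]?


[0:3]: 53
[1:4]: 45
[2:5]: 30
[3:6]: 32
[4:7]: 36
[5:8]: 35
[6:9]: 22
[7:10]: 12

Max: 53 at [0:3]


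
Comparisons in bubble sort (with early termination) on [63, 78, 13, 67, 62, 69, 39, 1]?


Algorithm: bubble sort (with early termination)
Input: [63, 78, 13, 67, 62, 69, 39, 1]
Sorted: [1, 13, 39, 62, 63, 67, 69, 78]

28


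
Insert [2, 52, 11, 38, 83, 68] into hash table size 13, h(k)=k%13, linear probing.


Insert 2: h=2 -> slot 2
Insert 52: h=0 -> slot 0
Insert 11: h=11 -> slot 11
Insert 38: h=12 -> slot 12
Insert 83: h=5 -> slot 5
Insert 68: h=3 -> slot 3

Table: [52, None, 2, 68, None, 83, None, None, None, None, None, 11, 38]


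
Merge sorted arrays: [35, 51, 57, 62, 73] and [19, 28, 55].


Take 19 from B
Take 28 from B
Take 35 from A
Take 51 from A
Take 55 from B

Merged: [19, 28, 35, 51, 55, 57, 62, 73]


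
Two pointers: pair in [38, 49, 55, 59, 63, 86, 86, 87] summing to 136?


lo=0(38)+hi=7(87)=125
lo=1(49)+hi=7(87)=136

Yes: 49+87=136


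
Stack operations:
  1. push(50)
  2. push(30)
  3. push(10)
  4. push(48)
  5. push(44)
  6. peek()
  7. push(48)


push(50) -> [50]
push(30) -> [50, 30]
push(10) -> [50, 30, 10]
push(48) -> [50, 30, 10, 48]
push(44) -> [50, 30, 10, 48, 44]
peek()->44
push(48) -> [50, 30, 10, 48, 44, 48]

Final stack: [50, 30, 10, 48, 44, 48]


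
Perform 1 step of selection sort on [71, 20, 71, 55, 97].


Initial: [71, 20, 71, 55, 97]
Step 1: min=20 at 1
  Swap: [20, 71, 71, 55, 97]

After 1 step: [20, 71, 71, 55, 97]


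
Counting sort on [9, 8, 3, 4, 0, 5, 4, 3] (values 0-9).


Input: [9, 8, 3, 4, 0, 5, 4, 3]
Counts: [1, 0, 0, 2, 2, 1, 0, 0, 1, 1]

Sorted: [0, 3, 3, 4, 4, 5, 8, 9]


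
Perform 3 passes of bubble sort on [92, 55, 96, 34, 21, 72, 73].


Initial: [92, 55, 96, 34, 21, 72, 73]
Pass 1: [55, 92, 34, 21, 72, 73, 96] (5 swaps)
Pass 2: [55, 34, 21, 72, 73, 92, 96] (4 swaps)
Pass 3: [34, 21, 55, 72, 73, 92, 96] (2 swaps)

After 3 passes: [34, 21, 55, 72, 73, 92, 96]


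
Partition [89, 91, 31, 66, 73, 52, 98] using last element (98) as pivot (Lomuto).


Pivot: 98
  89 <= 98: advance i (no swap)
  91 <= 98: advance i (no swap)
  31 <= 98: advance i (no swap)
  66 <= 98: advance i (no swap)
  73 <= 98: advance i (no swap)
  52 <= 98: advance i (no swap)
Place pivot at 6: [89, 91, 31, 66, 73, 52, 98]

Partitioned: [89, 91, 31, 66, 73, 52, 98]


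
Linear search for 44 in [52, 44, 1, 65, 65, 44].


i=0: 52!=44
i=1: 44==44 found!

Found at 1, 2 comps


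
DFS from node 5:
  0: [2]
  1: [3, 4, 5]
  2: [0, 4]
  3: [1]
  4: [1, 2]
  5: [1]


Visit 5, push [1]
Visit 1, push [4, 3]
Visit 3, push []
Visit 4, push [2]
Visit 2, push [0]
Visit 0, push []

DFS order: [5, 1, 3, 4, 2, 0]


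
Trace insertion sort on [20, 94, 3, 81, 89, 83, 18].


Initial: [20, 94, 3, 81, 89, 83, 18]
Insert 94: [20, 94, 3, 81, 89, 83, 18]
Insert 3: [3, 20, 94, 81, 89, 83, 18]
Insert 81: [3, 20, 81, 94, 89, 83, 18]
Insert 89: [3, 20, 81, 89, 94, 83, 18]
Insert 83: [3, 20, 81, 83, 89, 94, 18]
Insert 18: [3, 18, 20, 81, 83, 89, 94]

Sorted: [3, 18, 20, 81, 83, 89, 94]


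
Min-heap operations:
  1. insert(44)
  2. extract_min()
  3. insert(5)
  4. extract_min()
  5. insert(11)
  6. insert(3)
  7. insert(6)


insert(44) -> [44]
extract_min()->44, []
insert(5) -> [5]
extract_min()->5, []
insert(11) -> [11]
insert(3) -> [3, 11]
insert(6) -> [3, 11, 6]

Final heap: [3, 11, 6]


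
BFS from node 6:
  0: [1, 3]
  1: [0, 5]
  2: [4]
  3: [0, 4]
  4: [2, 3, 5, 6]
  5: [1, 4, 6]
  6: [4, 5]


Visit 6, enqueue [4, 5]
Visit 4, enqueue [2, 3]
Visit 5, enqueue [1]
Visit 2, enqueue []
Visit 3, enqueue [0]
Visit 1, enqueue []
Visit 0, enqueue []

BFS order: [6, 4, 5, 2, 3, 1, 0]


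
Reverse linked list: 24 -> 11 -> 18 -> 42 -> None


Step 1: curr=24, set curr.next=prev(None) | reversed so far: 24
Step 2: curr=11, set curr.next=prev(24) | reversed so far: 11 -> 24
Step 3: curr=18, set curr.next=prev(11) | reversed so far: 18 -> 11 -> 24
Step 4: curr=42, set curr.next=prev(18) | reversed so far: 42 -> 18 -> 11 -> 24

42 -> 18 -> 11 -> 24 -> None


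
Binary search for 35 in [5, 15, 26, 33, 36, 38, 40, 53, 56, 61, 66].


Step 1: lo=0, hi=10, mid=5, val=38
Step 2: lo=0, hi=4, mid=2, val=26
Step 3: lo=3, hi=4, mid=3, val=33
Step 4: lo=4, hi=4, mid=4, val=36

Not found


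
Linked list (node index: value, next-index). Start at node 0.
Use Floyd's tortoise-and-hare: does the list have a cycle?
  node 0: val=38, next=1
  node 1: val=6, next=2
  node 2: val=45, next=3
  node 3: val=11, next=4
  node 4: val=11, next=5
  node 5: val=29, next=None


Floyd's tortoise (slow, +1) and hare (fast, +2):
  init: slow=0, fast=0
  step 1: slow=1, fast=2
  step 2: slow=2, fast=4
  step 3: fast 4->5->None, no cycle

Cycle: no


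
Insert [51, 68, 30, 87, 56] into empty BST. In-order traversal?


Insert 51: root
Insert 68: R from 51
Insert 30: L from 51
Insert 87: R from 51 -> R from 68
Insert 56: R from 51 -> L from 68

In-order: [30, 51, 56, 68, 87]


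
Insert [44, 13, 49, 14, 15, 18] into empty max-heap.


Insert 44: [44]
Insert 13: [44, 13]
Insert 49: [49, 13, 44]
Insert 14: [49, 14, 44, 13]
Insert 15: [49, 15, 44, 13, 14]
Insert 18: [49, 15, 44, 13, 14, 18]

Final heap: [49, 15, 44, 13, 14, 18]


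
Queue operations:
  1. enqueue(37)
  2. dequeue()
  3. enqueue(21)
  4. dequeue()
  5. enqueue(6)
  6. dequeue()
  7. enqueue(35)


enqueue(37) -> [37]
dequeue()->37, []
enqueue(21) -> [21]
dequeue()->21, []
enqueue(6) -> [6]
dequeue()->6, []
enqueue(35) -> [35]

Final queue: [35]


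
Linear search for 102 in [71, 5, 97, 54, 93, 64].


i=0: 71!=102
i=1: 5!=102
i=2: 97!=102
i=3: 54!=102
i=4: 93!=102
i=5: 64!=102

Not found, 6 comps


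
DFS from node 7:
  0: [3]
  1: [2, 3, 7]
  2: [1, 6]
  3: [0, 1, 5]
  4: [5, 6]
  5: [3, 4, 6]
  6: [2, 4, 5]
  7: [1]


Visit 7, push [1]
Visit 1, push [3, 2]
Visit 2, push [6]
Visit 6, push [5, 4]
Visit 4, push [5]
Visit 5, push [3]
Visit 3, push [0]
Visit 0, push []

DFS order: [7, 1, 2, 6, 4, 5, 3, 0]


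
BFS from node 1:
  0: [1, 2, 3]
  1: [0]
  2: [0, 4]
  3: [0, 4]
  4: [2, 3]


Visit 1, enqueue [0]
Visit 0, enqueue [2, 3]
Visit 2, enqueue [4]
Visit 3, enqueue []
Visit 4, enqueue []

BFS order: [1, 0, 2, 3, 4]


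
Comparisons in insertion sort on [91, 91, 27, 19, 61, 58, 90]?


Algorithm: insertion sort
Input: [91, 91, 27, 19, 61, 58, 90]
Sorted: [19, 27, 58, 61, 90, 91, 91]

16


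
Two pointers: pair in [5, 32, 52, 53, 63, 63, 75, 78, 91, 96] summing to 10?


lo=0(5)+hi=9(96)=101
lo=0(5)+hi=8(91)=96
lo=0(5)+hi=7(78)=83
lo=0(5)+hi=6(75)=80
lo=0(5)+hi=5(63)=68
lo=0(5)+hi=4(63)=68
lo=0(5)+hi=3(53)=58
lo=0(5)+hi=2(52)=57
lo=0(5)+hi=1(32)=37

No pair found


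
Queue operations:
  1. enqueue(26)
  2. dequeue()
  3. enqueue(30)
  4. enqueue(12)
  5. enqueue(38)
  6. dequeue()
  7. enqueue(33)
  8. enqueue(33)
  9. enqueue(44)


enqueue(26) -> [26]
dequeue()->26, []
enqueue(30) -> [30]
enqueue(12) -> [30, 12]
enqueue(38) -> [30, 12, 38]
dequeue()->30, [12, 38]
enqueue(33) -> [12, 38, 33]
enqueue(33) -> [12, 38, 33, 33]
enqueue(44) -> [12, 38, 33, 33, 44]

Final queue: [12, 38, 33, 33, 44]


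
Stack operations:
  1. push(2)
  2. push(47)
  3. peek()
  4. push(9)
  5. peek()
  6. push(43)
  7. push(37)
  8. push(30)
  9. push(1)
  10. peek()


push(2) -> [2]
push(47) -> [2, 47]
peek()->47
push(9) -> [2, 47, 9]
peek()->9
push(43) -> [2, 47, 9, 43]
push(37) -> [2, 47, 9, 43, 37]
push(30) -> [2, 47, 9, 43, 37, 30]
push(1) -> [2, 47, 9, 43, 37, 30, 1]
peek()->1

Final stack: [2, 47, 9, 43, 37, 30, 1]


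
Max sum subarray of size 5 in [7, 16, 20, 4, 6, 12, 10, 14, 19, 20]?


[0:5]: 53
[1:6]: 58
[2:7]: 52
[3:8]: 46
[4:9]: 61
[5:10]: 75

Max: 75 at [5:10]


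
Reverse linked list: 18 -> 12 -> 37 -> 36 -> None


Step 1: curr=18, set curr.next=prev(None) | reversed so far: 18
Step 2: curr=12, set curr.next=prev(18) | reversed so far: 12 -> 18
Step 3: curr=37, set curr.next=prev(12) | reversed so far: 37 -> 12 -> 18
Step 4: curr=36, set curr.next=prev(37) | reversed so far: 36 -> 37 -> 12 -> 18

36 -> 37 -> 12 -> 18 -> None


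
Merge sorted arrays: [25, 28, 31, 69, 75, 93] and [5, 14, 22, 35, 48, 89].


Take 5 from B
Take 14 from B
Take 22 from B
Take 25 from A
Take 28 from A
Take 31 from A
Take 35 from B
Take 48 from B
Take 69 from A
Take 75 from A
Take 89 from B

Merged: [5, 14, 22, 25, 28, 31, 35, 48, 69, 75, 89, 93]


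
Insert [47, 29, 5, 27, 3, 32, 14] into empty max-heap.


Insert 47: [47]
Insert 29: [47, 29]
Insert 5: [47, 29, 5]
Insert 27: [47, 29, 5, 27]
Insert 3: [47, 29, 5, 27, 3]
Insert 32: [47, 29, 32, 27, 3, 5]
Insert 14: [47, 29, 32, 27, 3, 5, 14]

Final heap: [47, 29, 32, 27, 3, 5, 14]


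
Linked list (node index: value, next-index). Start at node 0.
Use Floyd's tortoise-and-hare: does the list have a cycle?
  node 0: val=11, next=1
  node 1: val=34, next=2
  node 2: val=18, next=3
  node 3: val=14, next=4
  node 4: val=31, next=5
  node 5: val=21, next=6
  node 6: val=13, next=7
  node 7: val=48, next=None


Floyd's tortoise (slow, +1) and hare (fast, +2):
  init: slow=0, fast=0
  step 1: slow=1, fast=2
  step 2: slow=2, fast=4
  step 3: slow=3, fast=6
  step 4: fast 6->7->None, no cycle

Cycle: no


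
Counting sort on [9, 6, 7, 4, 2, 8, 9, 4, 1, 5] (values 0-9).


Input: [9, 6, 7, 4, 2, 8, 9, 4, 1, 5]
Counts: [0, 1, 1, 0, 2, 1, 1, 1, 1, 2]

Sorted: [1, 2, 4, 4, 5, 6, 7, 8, 9, 9]


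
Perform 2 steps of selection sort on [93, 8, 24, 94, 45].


Initial: [93, 8, 24, 94, 45]
Step 1: min=8 at 1
  Swap: [8, 93, 24, 94, 45]
Step 2: min=24 at 2
  Swap: [8, 24, 93, 94, 45]

After 2 steps: [8, 24, 93, 94, 45]


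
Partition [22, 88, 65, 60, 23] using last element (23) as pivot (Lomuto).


Pivot: 23
  22 <= 23: advance i (no swap)
Place pivot at 1: [22, 23, 65, 60, 88]

Partitioned: [22, 23, 65, 60, 88]


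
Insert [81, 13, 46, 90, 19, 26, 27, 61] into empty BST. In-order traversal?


Insert 81: root
Insert 13: L from 81
Insert 46: L from 81 -> R from 13
Insert 90: R from 81
Insert 19: L from 81 -> R from 13 -> L from 46
Insert 26: L from 81 -> R from 13 -> L from 46 -> R from 19
Insert 27: L from 81 -> R from 13 -> L from 46 -> R from 19 -> R from 26
Insert 61: L from 81 -> R from 13 -> R from 46

In-order: [13, 19, 26, 27, 46, 61, 81, 90]


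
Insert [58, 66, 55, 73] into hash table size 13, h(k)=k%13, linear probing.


Insert 58: h=6 -> slot 6
Insert 66: h=1 -> slot 1
Insert 55: h=3 -> slot 3
Insert 73: h=8 -> slot 8

Table: [None, 66, None, 55, None, None, 58, None, 73, None, None, None, None]


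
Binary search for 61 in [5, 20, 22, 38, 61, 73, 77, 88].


Step 1: lo=0, hi=7, mid=3, val=38
Step 2: lo=4, hi=7, mid=5, val=73
Step 3: lo=4, hi=4, mid=4, val=61

Found at index 4


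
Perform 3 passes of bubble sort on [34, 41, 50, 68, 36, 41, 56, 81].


Initial: [34, 41, 50, 68, 36, 41, 56, 81]
Pass 1: [34, 41, 50, 36, 41, 56, 68, 81] (3 swaps)
Pass 2: [34, 41, 36, 41, 50, 56, 68, 81] (2 swaps)
Pass 3: [34, 36, 41, 41, 50, 56, 68, 81] (1 swaps)

After 3 passes: [34, 36, 41, 41, 50, 56, 68, 81]


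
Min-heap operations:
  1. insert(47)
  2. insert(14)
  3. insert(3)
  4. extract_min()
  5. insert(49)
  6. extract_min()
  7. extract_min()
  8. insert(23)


insert(47) -> [47]
insert(14) -> [14, 47]
insert(3) -> [3, 47, 14]
extract_min()->3, [14, 47]
insert(49) -> [14, 47, 49]
extract_min()->14, [47, 49]
extract_min()->47, [49]
insert(23) -> [23, 49]

Final heap: [23, 49]


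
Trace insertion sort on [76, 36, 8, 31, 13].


Initial: [76, 36, 8, 31, 13]
Insert 36: [36, 76, 8, 31, 13]
Insert 8: [8, 36, 76, 31, 13]
Insert 31: [8, 31, 36, 76, 13]
Insert 13: [8, 13, 31, 36, 76]

Sorted: [8, 13, 31, 36, 76]


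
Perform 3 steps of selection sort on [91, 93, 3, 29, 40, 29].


Initial: [91, 93, 3, 29, 40, 29]
Step 1: min=3 at 2
  Swap: [3, 93, 91, 29, 40, 29]
Step 2: min=29 at 3
  Swap: [3, 29, 91, 93, 40, 29]
Step 3: min=29 at 5
  Swap: [3, 29, 29, 93, 40, 91]

After 3 steps: [3, 29, 29, 93, 40, 91]


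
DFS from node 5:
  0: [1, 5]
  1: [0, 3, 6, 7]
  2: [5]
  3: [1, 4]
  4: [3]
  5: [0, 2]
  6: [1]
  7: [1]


Visit 5, push [2, 0]
Visit 0, push [1]
Visit 1, push [7, 6, 3]
Visit 3, push [4]
Visit 4, push []
Visit 6, push []
Visit 7, push []
Visit 2, push []

DFS order: [5, 0, 1, 3, 4, 6, 7, 2]


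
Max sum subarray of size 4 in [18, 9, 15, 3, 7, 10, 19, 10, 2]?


[0:4]: 45
[1:5]: 34
[2:6]: 35
[3:7]: 39
[4:8]: 46
[5:9]: 41

Max: 46 at [4:8]


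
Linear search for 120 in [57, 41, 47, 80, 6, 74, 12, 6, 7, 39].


i=0: 57!=120
i=1: 41!=120
i=2: 47!=120
i=3: 80!=120
i=4: 6!=120
i=5: 74!=120
i=6: 12!=120
i=7: 6!=120
i=8: 7!=120
i=9: 39!=120

Not found, 10 comps


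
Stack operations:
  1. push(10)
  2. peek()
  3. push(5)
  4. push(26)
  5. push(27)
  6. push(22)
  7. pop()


push(10) -> [10]
peek()->10
push(5) -> [10, 5]
push(26) -> [10, 5, 26]
push(27) -> [10, 5, 26, 27]
push(22) -> [10, 5, 26, 27, 22]
pop()->22, [10, 5, 26, 27]

Final stack: [10, 5, 26, 27]


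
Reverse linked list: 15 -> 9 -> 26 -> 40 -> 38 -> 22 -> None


Step 1: curr=15, set curr.next=prev(None) | reversed so far: 15
Step 2: curr=9, set curr.next=prev(15) | reversed so far: 9 -> 15
Step 3: curr=26, set curr.next=prev(9) | reversed so far: 26 -> 9 -> 15
Step 4: curr=40, set curr.next=prev(26) | reversed so far: 40 -> 26 -> 9 -> 15
Step 5: curr=38, set curr.next=prev(40) | reversed so far: 38 -> 40 -> 26 -> 9 -> 15
Step 6: curr=22, set curr.next=prev(38) | reversed so far: 22 -> 38 -> 40 -> 26 -> 9 -> 15

22 -> 38 -> 40 -> 26 -> 9 -> 15 -> None


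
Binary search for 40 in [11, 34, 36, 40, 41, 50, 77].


Step 1: lo=0, hi=6, mid=3, val=40

Found at index 3


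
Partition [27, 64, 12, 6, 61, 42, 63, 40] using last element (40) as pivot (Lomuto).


Pivot: 40
  27 <= 40: advance i (no swap)
  12 <= 40: swap -> [27, 12, 64, 6, 61, 42, 63, 40]
  6 <= 40: swap -> [27, 12, 6, 64, 61, 42, 63, 40]
Place pivot at 3: [27, 12, 6, 40, 61, 42, 63, 64]

Partitioned: [27, 12, 6, 40, 61, 42, 63, 64]


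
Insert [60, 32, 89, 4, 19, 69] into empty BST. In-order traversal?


Insert 60: root
Insert 32: L from 60
Insert 89: R from 60
Insert 4: L from 60 -> L from 32
Insert 19: L from 60 -> L from 32 -> R from 4
Insert 69: R from 60 -> L from 89

In-order: [4, 19, 32, 60, 69, 89]


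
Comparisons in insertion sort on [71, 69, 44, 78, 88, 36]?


Algorithm: insertion sort
Input: [71, 69, 44, 78, 88, 36]
Sorted: [36, 44, 69, 71, 78, 88]

10


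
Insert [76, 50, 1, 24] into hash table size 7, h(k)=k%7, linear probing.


Insert 76: h=6 -> slot 6
Insert 50: h=1 -> slot 1
Insert 1: h=1, 1 probes -> slot 2
Insert 24: h=3 -> slot 3

Table: [None, 50, 1, 24, None, None, 76]


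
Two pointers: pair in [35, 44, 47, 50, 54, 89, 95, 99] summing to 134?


lo=0(35)+hi=7(99)=134

Yes: 35+99=134


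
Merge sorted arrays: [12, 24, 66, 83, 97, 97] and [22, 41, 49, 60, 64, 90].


Take 12 from A
Take 22 from B
Take 24 from A
Take 41 from B
Take 49 from B
Take 60 from B
Take 64 from B
Take 66 from A
Take 83 from A
Take 90 from B

Merged: [12, 22, 24, 41, 49, 60, 64, 66, 83, 90, 97, 97]


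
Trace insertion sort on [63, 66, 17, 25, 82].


Initial: [63, 66, 17, 25, 82]
Insert 66: [63, 66, 17, 25, 82]
Insert 17: [17, 63, 66, 25, 82]
Insert 25: [17, 25, 63, 66, 82]
Insert 82: [17, 25, 63, 66, 82]

Sorted: [17, 25, 63, 66, 82]


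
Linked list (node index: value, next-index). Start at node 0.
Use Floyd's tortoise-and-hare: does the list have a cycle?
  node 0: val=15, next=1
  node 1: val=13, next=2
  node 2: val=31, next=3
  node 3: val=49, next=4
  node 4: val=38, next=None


Floyd's tortoise (slow, +1) and hare (fast, +2):
  init: slow=0, fast=0
  step 1: slow=1, fast=2
  step 2: slow=2, fast=4
  step 3: fast -> None, no cycle

Cycle: no


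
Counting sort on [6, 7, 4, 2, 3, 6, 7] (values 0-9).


Input: [6, 7, 4, 2, 3, 6, 7]
Counts: [0, 0, 1, 1, 1, 0, 2, 2, 0, 0]

Sorted: [2, 3, 4, 6, 6, 7, 7]


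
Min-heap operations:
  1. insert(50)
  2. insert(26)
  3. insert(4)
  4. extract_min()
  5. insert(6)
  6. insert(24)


insert(50) -> [50]
insert(26) -> [26, 50]
insert(4) -> [4, 50, 26]
extract_min()->4, [26, 50]
insert(6) -> [6, 50, 26]
insert(24) -> [6, 24, 26, 50]

Final heap: [6, 24, 26, 50]


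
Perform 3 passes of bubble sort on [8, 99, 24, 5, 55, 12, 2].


Initial: [8, 99, 24, 5, 55, 12, 2]
Pass 1: [8, 24, 5, 55, 12, 2, 99] (5 swaps)
Pass 2: [8, 5, 24, 12, 2, 55, 99] (3 swaps)
Pass 3: [5, 8, 12, 2, 24, 55, 99] (3 swaps)

After 3 passes: [5, 8, 12, 2, 24, 55, 99]


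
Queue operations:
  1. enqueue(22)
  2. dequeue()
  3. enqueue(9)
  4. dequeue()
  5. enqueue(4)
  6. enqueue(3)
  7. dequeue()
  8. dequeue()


enqueue(22) -> [22]
dequeue()->22, []
enqueue(9) -> [9]
dequeue()->9, []
enqueue(4) -> [4]
enqueue(3) -> [4, 3]
dequeue()->4, [3]
dequeue()->3, []

Final queue: []


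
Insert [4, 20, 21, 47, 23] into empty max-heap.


Insert 4: [4]
Insert 20: [20, 4]
Insert 21: [21, 4, 20]
Insert 47: [47, 21, 20, 4]
Insert 23: [47, 23, 20, 4, 21]

Final heap: [47, 23, 20, 4, 21]


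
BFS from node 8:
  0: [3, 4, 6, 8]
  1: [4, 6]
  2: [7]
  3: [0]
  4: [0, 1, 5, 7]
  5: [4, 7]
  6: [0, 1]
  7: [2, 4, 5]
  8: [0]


Visit 8, enqueue [0]
Visit 0, enqueue [3, 4, 6]
Visit 3, enqueue []
Visit 4, enqueue [1, 5, 7]
Visit 6, enqueue []
Visit 1, enqueue []
Visit 5, enqueue []
Visit 7, enqueue [2]
Visit 2, enqueue []

BFS order: [8, 0, 3, 4, 6, 1, 5, 7, 2]


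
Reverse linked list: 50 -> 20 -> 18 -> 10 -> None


Step 1: curr=50, set curr.next=prev(None) | reversed so far: 50
Step 2: curr=20, set curr.next=prev(50) | reversed so far: 20 -> 50
Step 3: curr=18, set curr.next=prev(20) | reversed so far: 18 -> 20 -> 50
Step 4: curr=10, set curr.next=prev(18) | reversed so far: 10 -> 18 -> 20 -> 50

10 -> 18 -> 20 -> 50 -> None


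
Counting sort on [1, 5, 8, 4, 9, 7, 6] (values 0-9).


Input: [1, 5, 8, 4, 9, 7, 6]
Counts: [0, 1, 0, 0, 1, 1, 1, 1, 1, 1]

Sorted: [1, 4, 5, 6, 7, 8, 9]


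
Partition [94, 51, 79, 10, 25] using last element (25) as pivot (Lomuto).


Pivot: 25
  10 <= 25: swap -> [10, 51, 79, 94, 25]
Place pivot at 1: [10, 25, 79, 94, 51]

Partitioned: [10, 25, 79, 94, 51]


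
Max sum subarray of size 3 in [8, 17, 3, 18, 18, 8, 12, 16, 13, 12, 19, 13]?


[0:3]: 28
[1:4]: 38
[2:5]: 39
[3:6]: 44
[4:7]: 38
[5:8]: 36
[6:9]: 41
[7:10]: 41
[8:11]: 44
[9:12]: 44

Max: 44 at [3:6]


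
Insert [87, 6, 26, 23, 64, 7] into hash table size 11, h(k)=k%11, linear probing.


Insert 87: h=10 -> slot 10
Insert 6: h=6 -> slot 6
Insert 26: h=4 -> slot 4
Insert 23: h=1 -> slot 1
Insert 64: h=9 -> slot 9
Insert 7: h=7 -> slot 7

Table: [None, 23, None, None, 26, None, 6, 7, None, 64, 87]


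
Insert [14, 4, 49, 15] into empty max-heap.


Insert 14: [14]
Insert 4: [14, 4]
Insert 49: [49, 4, 14]
Insert 15: [49, 15, 14, 4]

Final heap: [49, 15, 14, 4]


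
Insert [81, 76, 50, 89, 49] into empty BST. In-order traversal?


Insert 81: root
Insert 76: L from 81
Insert 50: L from 81 -> L from 76
Insert 89: R from 81
Insert 49: L from 81 -> L from 76 -> L from 50

In-order: [49, 50, 76, 81, 89]


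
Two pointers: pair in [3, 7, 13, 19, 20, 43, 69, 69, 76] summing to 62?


lo=0(3)+hi=8(76)=79
lo=0(3)+hi=7(69)=72
lo=0(3)+hi=6(69)=72
lo=0(3)+hi=5(43)=46
lo=1(7)+hi=5(43)=50
lo=2(13)+hi=5(43)=56
lo=3(19)+hi=5(43)=62

Yes: 19+43=62


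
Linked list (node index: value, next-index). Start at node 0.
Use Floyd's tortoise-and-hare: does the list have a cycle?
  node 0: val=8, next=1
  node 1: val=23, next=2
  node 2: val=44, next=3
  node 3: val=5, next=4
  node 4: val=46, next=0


Floyd's tortoise (slow, +1) and hare (fast, +2):
  init: slow=0, fast=0
  step 1: slow=1, fast=2
  step 2: slow=2, fast=4
  step 3: slow=3, fast=1
  step 4: slow=4, fast=3
  step 5: slow=0, fast=0
  slow == fast at node 0: cycle detected

Cycle: yes


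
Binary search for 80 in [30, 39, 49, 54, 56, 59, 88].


Step 1: lo=0, hi=6, mid=3, val=54
Step 2: lo=4, hi=6, mid=5, val=59
Step 3: lo=6, hi=6, mid=6, val=88

Not found


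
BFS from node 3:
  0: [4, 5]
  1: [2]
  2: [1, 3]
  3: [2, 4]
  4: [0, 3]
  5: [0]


Visit 3, enqueue [2, 4]
Visit 2, enqueue [1]
Visit 4, enqueue [0]
Visit 1, enqueue []
Visit 0, enqueue [5]
Visit 5, enqueue []

BFS order: [3, 2, 4, 1, 0, 5]


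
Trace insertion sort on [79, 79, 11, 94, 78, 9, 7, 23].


Initial: [79, 79, 11, 94, 78, 9, 7, 23]
Insert 79: [79, 79, 11, 94, 78, 9, 7, 23]
Insert 11: [11, 79, 79, 94, 78, 9, 7, 23]
Insert 94: [11, 79, 79, 94, 78, 9, 7, 23]
Insert 78: [11, 78, 79, 79, 94, 9, 7, 23]
Insert 9: [9, 11, 78, 79, 79, 94, 7, 23]
Insert 7: [7, 9, 11, 78, 79, 79, 94, 23]
Insert 23: [7, 9, 11, 23, 78, 79, 79, 94]

Sorted: [7, 9, 11, 23, 78, 79, 79, 94]


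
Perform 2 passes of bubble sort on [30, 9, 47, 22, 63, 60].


Initial: [30, 9, 47, 22, 63, 60]
Pass 1: [9, 30, 22, 47, 60, 63] (3 swaps)
Pass 2: [9, 22, 30, 47, 60, 63] (1 swaps)

After 2 passes: [9, 22, 30, 47, 60, 63]


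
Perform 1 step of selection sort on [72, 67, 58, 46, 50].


Initial: [72, 67, 58, 46, 50]
Step 1: min=46 at 3
  Swap: [46, 67, 58, 72, 50]

After 1 step: [46, 67, 58, 72, 50]


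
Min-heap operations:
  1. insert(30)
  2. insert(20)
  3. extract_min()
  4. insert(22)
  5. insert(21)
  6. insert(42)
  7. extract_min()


insert(30) -> [30]
insert(20) -> [20, 30]
extract_min()->20, [30]
insert(22) -> [22, 30]
insert(21) -> [21, 30, 22]
insert(42) -> [21, 30, 22, 42]
extract_min()->21, [22, 30, 42]

Final heap: [22, 30, 42]


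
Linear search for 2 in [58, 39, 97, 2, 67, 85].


i=0: 58!=2
i=1: 39!=2
i=2: 97!=2
i=3: 2==2 found!

Found at 3, 4 comps


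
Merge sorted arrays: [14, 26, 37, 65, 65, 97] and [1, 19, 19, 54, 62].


Take 1 from B
Take 14 from A
Take 19 from B
Take 19 from B
Take 26 from A
Take 37 from A
Take 54 from B
Take 62 from B

Merged: [1, 14, 19, 19, 26, 37, 54, 62, 65, 65, 97]


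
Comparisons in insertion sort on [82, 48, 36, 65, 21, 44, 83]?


Algorithm: insertion sort
Input: [82, 48, 36, 65, 21, 44, 83]
Sorted: [21, 36, 44, 48, 65, 82, 83]

14


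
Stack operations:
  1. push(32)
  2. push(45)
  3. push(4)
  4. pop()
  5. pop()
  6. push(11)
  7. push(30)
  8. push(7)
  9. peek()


push(32) -> [32]
push(45) -> [32, 45]
push(4) -> [32, 45, 4]
pop()->4, [32, 45]
pop()->45, [32]
push(11) -> [32, 11]
push(30) -> [32, 11, 30]
push(7) -> [32, 11, 30, 7]
peek()->7

Final stack: [32, 11, 30, 7]


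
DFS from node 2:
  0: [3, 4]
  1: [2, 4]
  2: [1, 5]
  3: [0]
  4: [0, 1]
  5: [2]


Visit 2, push [5, 1]
Visit 1, push [4]
Visit 4, push [0]
Visit 0, push [3]
Visit 3, push []
Visit 5, push []

DFS order: [2, 1, 4, 0, 3, 5]


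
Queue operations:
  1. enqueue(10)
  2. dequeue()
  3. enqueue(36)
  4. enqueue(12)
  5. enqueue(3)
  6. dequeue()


enqueue(10) -> [10]
dequeue()->10, []
enqueue(36) -> [36]
enqueue(12) -> [36, 12]
enqueue(3) -> [36, 12, 3]
dequeue()->36, [12, 3]

Final queue: [12, 3]


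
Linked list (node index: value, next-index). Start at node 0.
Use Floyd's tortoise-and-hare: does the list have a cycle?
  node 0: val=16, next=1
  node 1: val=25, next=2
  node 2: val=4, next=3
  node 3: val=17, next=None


Floyd's tortoise (slow, +1) and hare (fast, +2):
  init: slow=0, fast=0
  step 1: slow=1, fast=2
  step 2: fast 2->3->None, no cycle

Cycle: no


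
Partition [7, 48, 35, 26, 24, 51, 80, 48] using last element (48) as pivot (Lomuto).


Pivot: 48
  7 <= 48: advance i (no swap)
  48 <= 48: advance i (no swap)
  35 <= 48: advance i (no swap)
  26 <= 48: advance i (no swap)
  24 <= 48: advance i (no swap)
Place pivot at 5: [7, 48, 35, 26, 24, 48, 80, 51]

Partitioned: [7, 48, 35, 26, 24, 48, 80, 51]


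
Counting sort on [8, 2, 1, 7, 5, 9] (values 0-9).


Input: [8, 2, 1, 7, 5, 9]
Counts: [0, 1, 1, 0, 0, 1, 0, 1, 1, 1]

Sorted: [1, 2, 5, 7, 8, 9]


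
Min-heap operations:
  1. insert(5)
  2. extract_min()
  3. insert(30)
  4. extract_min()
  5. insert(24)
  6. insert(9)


insert(5) -> [5]
extract_min()->5, []
insert(30) -> [30]
extract_min()->30, []
insert(24) -> [24]
insert(9) -> [9, 24]

Final heap: [9, 24]


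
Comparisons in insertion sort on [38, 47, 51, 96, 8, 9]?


Algorithm: insertion sort
Input: [38, 47, 51, 96, 8, 9]
Sorted: [8, 9, 38, 47, 51, 96]

12


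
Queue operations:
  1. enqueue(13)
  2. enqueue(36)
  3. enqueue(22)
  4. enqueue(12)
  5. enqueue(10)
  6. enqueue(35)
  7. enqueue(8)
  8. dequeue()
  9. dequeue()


enqueue(13) -> [13]
enqueue(36) -> [13, 36]
enqueue(22) -> [13, 36, 22]
enqueue(12) -> [13, 36, 22, 12]
enqueue(10) -> [13, 36, 22, 12, 10]
enqueue(35) -> [13, 36, 22, 12, 10, 35]
enqueue(8) -> [13, 36, 22, 12, 10, 35, 8]
dequeue()->13, [36, 22, 12, 10, 35, 8]
dequeue()->36, [22, 12, 10, 35, 8]

Final queue: [22, 12, 10, 35, 8]


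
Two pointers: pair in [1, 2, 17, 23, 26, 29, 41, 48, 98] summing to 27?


lo=0(1)+hi=8(98)=99
lo=0(1)+hi=7(48)=49
lo=0(1)+hi=6(41)=42
lo=0(1)+hi=5(29)=30
lo=0(1)+hi=4(26)=27

Yes: 1+26=27


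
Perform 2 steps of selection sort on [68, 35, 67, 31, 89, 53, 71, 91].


Initial: [68, 35, 67, 31, 89, 53, 71, 91]
Step 1: min=31 at 3
  Swap: [31, 35, 67, 68, 89, 53, 71, 91]
Step 2: min=35 at 1
  Swap: [31, 35, 67, 68, 89, 53, 71, 91]

After 2 steps: [31, 35, 67, 68, 89, 53, 71, 91]
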